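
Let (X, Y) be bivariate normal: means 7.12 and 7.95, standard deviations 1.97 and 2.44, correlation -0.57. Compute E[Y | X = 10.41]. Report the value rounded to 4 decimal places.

E[Y | X=x] = μ_Y + ρ(σ_Y/σ_X)(x − μ_X) for jointly normal variables.
E[Y | X=10.41] = 7.95 + (-0.57)·(2.44/1.97)·(10.41 − (7.12)) = 7.95 + (-0.70599)·(3.29) = 5.6273.

5.6273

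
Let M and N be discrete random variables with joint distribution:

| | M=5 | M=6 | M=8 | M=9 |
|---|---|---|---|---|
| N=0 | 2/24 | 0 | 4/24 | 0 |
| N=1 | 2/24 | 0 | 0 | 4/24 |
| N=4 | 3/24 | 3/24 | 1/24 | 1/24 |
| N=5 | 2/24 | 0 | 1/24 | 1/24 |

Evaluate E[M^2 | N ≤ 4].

252/5

P(N ≤ 4) = 5/6.
Σ M^2·P over the event = 25·(2/24) + 25·(2/24) + 25·(3/24) + 36·(3/24) + 64·(4/24) + 64·(1/24) + 81·(4/24) + 81·(1/24) = 42.
E[M^2 | N ≤ 4] = (42) / (5/6) = 252/5.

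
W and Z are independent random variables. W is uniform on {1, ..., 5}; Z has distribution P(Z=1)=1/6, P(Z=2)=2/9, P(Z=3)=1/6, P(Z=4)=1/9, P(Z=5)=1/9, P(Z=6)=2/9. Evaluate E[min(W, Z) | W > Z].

P(W > Z) = 16/45.
Summing min(W,Z)·P(x,y) over outcomes with W > Z gives 31/45.
E[min(W, Z) | W > Z] = (31/45) / (16/45) = 31/16.

31/16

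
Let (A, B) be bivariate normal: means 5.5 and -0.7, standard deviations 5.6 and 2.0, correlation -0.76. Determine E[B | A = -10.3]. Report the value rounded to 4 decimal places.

For a bivariate normal, E[B | A=x] = μ_B + ρ·(σ_B/σ_A)·(x − μ_A).
E[B | A=-10.3] = -0.7 + (-0.76)·(2.0/5.6)·(-10.3 − (5.5)) = -0.7 + (-0.27143)·(-15.8) = 3.5886.

3.5886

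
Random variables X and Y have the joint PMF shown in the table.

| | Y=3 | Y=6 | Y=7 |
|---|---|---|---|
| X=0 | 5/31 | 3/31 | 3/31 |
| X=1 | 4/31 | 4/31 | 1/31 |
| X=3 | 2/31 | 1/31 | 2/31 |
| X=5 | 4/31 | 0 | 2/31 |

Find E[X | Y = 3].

P(Y = 3) = 15/31.
Σ X·P over the event = 0·(5/31) + 1·(4/31) + 3·(2/31) + 5·(4/31) = 30/31.
E[X | Y = 3] = (30/31) / (15/31) = 2.

2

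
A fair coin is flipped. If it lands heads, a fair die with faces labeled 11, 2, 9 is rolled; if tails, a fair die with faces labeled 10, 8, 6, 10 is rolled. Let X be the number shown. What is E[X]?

95/12

E[X | heads] = (11+2+9)/3 = 22/3.
E[X | tails] = (10+8+6+10)/4 = 17/2.
E[X] = (1/2)·(22/3) + (1/2)·(17/2) = 95/12.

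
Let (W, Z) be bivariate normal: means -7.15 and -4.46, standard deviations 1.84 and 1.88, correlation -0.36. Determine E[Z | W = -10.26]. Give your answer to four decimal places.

For a bivariate normal, E[Z | W=x] = μ_Z + ρ·(σ_Z/σ_W)·(x − μ_W).
E[Z | W=-10.26] = -4.46 + (-0.36)·(1.88/1.84)·(-10.26 − (-7.15)) = -4.46 + (-0.367826)·(-3.11) = -3.3161.

-3.3161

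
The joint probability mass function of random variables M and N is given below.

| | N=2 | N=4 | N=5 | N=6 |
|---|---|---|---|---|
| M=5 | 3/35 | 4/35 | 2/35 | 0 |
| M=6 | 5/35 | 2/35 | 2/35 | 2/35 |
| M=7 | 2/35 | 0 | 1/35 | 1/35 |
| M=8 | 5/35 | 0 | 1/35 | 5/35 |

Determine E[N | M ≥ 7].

4

P(M ≥ 7) = 3/7.
Σ N·P over the event = 2·(2/35) + 5·(1/35) + 6·(1/35) + 2·(5/35) + 5·(1/35) + 6·(5/35) = 12/7.
E[N | M ≥ 7] = (12/7) / (3/7) = 4.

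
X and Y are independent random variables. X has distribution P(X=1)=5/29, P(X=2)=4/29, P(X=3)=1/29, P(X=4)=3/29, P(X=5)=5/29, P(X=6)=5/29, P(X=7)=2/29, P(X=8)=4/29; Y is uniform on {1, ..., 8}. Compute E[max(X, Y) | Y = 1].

129/29

P(Y = 1) = 1/8.
Summing max(X,Y)·P(x,y) over outcomes with Y = 1 gives 129/232.
E[max(X, Y) | Y = 1] = (129/232) / (1/8) = 129/29.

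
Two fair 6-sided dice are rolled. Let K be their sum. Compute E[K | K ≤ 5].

4

P(K ≤ 5) = 5/18.
Σ over the event: 2·1/36 + 3·1/18 + 4·1/12 + 5·1/9 = 10/9.
E[K | K ≤ 5] = (10/9) / (5/18) = 4.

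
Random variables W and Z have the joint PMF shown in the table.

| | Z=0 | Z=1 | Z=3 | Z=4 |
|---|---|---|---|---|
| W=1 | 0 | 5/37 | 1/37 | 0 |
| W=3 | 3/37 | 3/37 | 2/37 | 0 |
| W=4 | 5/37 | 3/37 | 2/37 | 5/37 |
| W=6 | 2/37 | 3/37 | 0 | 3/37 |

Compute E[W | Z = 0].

P(Z = 0) = 10/37.
Summing W·P(W=x,Z=y) over the conditioning event gives 41/37.
E[W | Z = 0] = (41/37) / (10/37) = 41/10.

41/10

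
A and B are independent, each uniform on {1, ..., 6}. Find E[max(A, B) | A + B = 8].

26/5

Outcomes with A + B = 8: (2,6), (3,5), (4,4), (5,3), (6,2), each with probability 1/36.
E[max(A, B) | A + B = 8] = (6 + 5 + 4 + 5 + 6) / 5 = 26/5.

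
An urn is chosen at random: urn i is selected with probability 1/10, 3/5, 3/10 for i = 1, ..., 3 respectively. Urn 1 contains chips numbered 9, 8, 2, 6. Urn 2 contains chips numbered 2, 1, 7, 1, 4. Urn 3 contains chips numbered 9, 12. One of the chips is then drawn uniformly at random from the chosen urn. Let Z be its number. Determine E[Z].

E[Z | urn 1] = (9+8+2+6)/4 = 25/4.
E[Z | urn 2] = (2+1+7+1+4)/5 = 3.
E[Z | urn 3] = (9+12)/2 = 21/2.
E[Z] = (1/10)·(25/4) + (3/5)·(3) + (3/10)·(21/2) = 223/40.

223/40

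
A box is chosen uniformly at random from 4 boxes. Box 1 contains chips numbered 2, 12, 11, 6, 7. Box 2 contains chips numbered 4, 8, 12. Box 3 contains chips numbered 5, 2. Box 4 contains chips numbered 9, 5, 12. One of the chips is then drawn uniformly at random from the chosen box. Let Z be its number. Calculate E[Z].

E[Z | box 1] = (2+12+11+6+7)/5 = 38/5.
E[Z | box 2] = (4+8+12)/3 = 8.
E[Z | box 3] = (5+2)/2 = 7/2.
E[Z | box 4] = (9+5+12)/3 = 26/3.
E[Z] = (1/4)·(38/5) + (1/4)·(8) + (1/4)·(7/2) + (1/4)·(26/3) = 833/120.

833/120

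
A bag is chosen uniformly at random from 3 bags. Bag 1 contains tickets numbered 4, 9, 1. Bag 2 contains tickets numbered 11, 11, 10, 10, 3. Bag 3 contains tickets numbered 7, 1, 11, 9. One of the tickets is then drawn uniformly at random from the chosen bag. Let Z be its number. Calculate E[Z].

E[Z | bag 1] = (4+9+1)/3 = 14/3.
E[Z | bag 2] = (11+11+10+10+3)/5 = 9.
E[Z | bag 3] = (7+1+11+9)/4 = 7.
E[Z] = (1/3)·(14/3) + (1/3)·(9) + (1/3)·(7) = 62/9.

62/9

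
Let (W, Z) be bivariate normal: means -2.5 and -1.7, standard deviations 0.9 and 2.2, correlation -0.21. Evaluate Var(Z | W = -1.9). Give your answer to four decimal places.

Var(Z | W=x) = (1 − ρ²)·σ_Z².
Var(Z | W=-1.9) = (2.2)²·(1 − (-0.21)²) = 4.84·0.9559 = 4.6266.

4.6266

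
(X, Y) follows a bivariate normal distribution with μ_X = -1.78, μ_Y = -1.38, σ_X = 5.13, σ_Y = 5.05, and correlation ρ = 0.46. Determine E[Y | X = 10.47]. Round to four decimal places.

4.1671

The regression of Y on X has slope ρ·σ_Y/σ_X and passes through (μ_X, μ_Y).
E[Y | X=10.47] = -1.38 + (0.46)·(5.05/5.13)·(10.47 − (-1.78)) = -1.38 + (0.452827)·(12.25) = 4.1671.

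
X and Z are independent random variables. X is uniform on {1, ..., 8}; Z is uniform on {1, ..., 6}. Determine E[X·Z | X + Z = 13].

Outcomes with X + Z = 13: (7,6), (8,5), each with probability 1/48.
E[X·Z | X + Z = 13] = (42 + 40) / 2 = 41.

41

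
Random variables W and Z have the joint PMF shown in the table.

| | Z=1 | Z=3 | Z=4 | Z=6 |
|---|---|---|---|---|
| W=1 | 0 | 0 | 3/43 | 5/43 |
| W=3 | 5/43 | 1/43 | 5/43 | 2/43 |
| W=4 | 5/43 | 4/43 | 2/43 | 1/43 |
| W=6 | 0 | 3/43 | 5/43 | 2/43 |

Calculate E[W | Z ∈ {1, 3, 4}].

P(Z ∈ {1, 3, 4}) = 33/43.
Summing W·P(W=x,Z=y) over the conditioning event gives 128/43.
E[W | Z ∈ {1, 3, 4}] = (128/43) / (33/43) = 128/33.

128/33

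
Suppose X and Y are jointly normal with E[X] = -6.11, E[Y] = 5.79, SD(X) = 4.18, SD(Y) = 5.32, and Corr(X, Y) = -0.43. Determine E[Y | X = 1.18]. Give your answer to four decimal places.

1.8004

E[Y | X=x] = μ_Y + ρ(σ_Y/σ_X)(x − μ_X) for jointly normal variables.
E[Y | X=1.18] = 5.79 + (-0.43)·(5.32/4.18)·(1.18 − (-6.11)) = 5.79 + (-0.54727)·(7.29) = 1.8004.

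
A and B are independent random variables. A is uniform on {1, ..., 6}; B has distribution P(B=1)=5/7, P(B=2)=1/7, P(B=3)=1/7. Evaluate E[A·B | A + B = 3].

2

P(A + B = 3) = 1/7.
Summing AB·P(x,y) over outcomes with A + B = 3 gives 2/7.
E[A·B | A + B = 3] = (2/7) / (1/7) = 2.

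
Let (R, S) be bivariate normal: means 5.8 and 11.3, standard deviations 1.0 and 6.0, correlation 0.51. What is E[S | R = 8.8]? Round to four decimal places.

E[S | R=x] = μ_S + ρ(σ_S/σ_R)(x − μ_R) for jointly normal variables.
E[S | R=8.8] = 11.3 + (0.51)·(6.0/1.0)·(8.8 − (5.8)) = 11.3 + (3.06)·(3) = 20.4800.

20.4800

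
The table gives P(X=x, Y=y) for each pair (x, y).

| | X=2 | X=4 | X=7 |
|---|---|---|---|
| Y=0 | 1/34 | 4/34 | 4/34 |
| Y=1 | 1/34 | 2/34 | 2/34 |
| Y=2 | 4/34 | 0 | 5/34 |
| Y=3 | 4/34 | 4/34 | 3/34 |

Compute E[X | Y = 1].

24/5

P(Y = 1) = 5/34.
Σ X·P over the event = 2·(1/34) + 4·(2/34) + 7·(2/34) = 12/17.
E[X | Y = 1] = (12/17) / (5/34) = 24/5.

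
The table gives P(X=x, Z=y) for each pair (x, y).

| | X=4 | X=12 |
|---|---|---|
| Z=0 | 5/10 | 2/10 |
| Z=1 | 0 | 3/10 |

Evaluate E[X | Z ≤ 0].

44/7

P(Z ≤ 0) = 7/10.
Σ X·P over the event = 4·(5/10) + 12·(2/10) = 22/5.
E[X | Z ≤ 0] = (22/5) / (7/10) = 44/7.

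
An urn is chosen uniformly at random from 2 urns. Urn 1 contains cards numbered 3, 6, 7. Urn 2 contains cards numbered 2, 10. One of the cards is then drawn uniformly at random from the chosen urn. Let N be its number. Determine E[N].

E[N | urn 1] = (3+6+7)/3 = 16/3.
E[N | urn 2] = (2+10)/2 = 6.
By the law of total expectation,
E[N] = (1/2)·(16/3) + (1/2)·(6) = 17/3.

17/3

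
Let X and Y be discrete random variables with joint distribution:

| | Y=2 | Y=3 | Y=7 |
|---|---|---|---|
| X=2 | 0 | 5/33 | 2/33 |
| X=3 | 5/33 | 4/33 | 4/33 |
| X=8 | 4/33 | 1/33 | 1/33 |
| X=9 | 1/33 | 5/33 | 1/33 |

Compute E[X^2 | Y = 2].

191/5

P(Y = 2) = 10/33.
Summing X^2·P(X=x,Y=y) over the conditioning event gives 382/33.
E[X^2 | Y = 2] = (382/33) / (10/33) = 191/5.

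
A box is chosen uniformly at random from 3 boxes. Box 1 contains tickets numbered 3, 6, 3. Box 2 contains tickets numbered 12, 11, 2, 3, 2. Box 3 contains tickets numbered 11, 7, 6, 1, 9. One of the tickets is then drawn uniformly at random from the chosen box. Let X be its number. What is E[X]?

E[X | box 1] = (3+6+3)/3 = 4.
E[X | box 2] = (12+11+2+3+2)/5 = 6.
E[X | box 3] = (11+7+6+1+9)/5 = 34/5.
By the law of total expectation,
E[X] = (1/3)·(4) + (1/3)·(6) + (1/3)·(34/5) = 28/5.

28/5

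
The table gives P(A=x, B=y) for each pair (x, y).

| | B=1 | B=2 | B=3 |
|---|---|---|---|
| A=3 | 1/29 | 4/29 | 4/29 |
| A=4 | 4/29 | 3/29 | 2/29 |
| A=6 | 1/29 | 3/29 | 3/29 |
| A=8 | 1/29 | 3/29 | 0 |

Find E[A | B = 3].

P(B = 3) = 9/29.
Σ A·P over the event = 3·(4/29) + 4·(2/29) + 6·(3/29) = 38/29.
E[A | B = 3] = (38/29) / (9/29) = 38/9.

38/9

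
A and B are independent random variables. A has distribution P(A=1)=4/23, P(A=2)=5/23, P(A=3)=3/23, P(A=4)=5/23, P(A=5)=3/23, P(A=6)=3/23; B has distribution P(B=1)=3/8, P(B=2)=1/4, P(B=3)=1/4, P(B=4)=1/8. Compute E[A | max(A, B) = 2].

58/33

P(max(A, B) = 2) = 33/184.
Summing A·P(x,y) over outcomes with max(A, B) = 2 gives 29/92.
E[A | max(A, B) = 2] = (29/92) / (33/184) = 58/33.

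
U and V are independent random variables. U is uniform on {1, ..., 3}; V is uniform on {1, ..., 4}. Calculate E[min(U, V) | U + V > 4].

P(U + V > 4) = 1/2.
Summing min(U,V)·P(x,y) over outcomes with U + V > 4 gives 13/12.
E[min(U, V) | U + V > 4] = (13/12) / (1/2) = 13/6.

13/6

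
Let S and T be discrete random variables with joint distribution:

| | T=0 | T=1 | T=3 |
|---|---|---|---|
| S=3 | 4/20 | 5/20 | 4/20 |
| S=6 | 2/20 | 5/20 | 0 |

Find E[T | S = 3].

P(S = 3) = 13/20.
Σ T·P over the event = 0·(4/20) + 1·(5/20) + 3·(4/20) = 17/20.
E[T | S = 3] = (17/20) / (13/20) = 17/13.

17/13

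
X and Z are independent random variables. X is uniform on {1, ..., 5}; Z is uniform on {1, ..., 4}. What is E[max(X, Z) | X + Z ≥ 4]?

65/17

P(X + Z ≥ 4) = 17/20.
Summing max(X,Z)·P(x,y) over outcomes with X + Z ≥ 4 gives 13/4.
E[max(X, Z) | X + Z ≥ 4] = (13/4) / (17/20) = 65/17.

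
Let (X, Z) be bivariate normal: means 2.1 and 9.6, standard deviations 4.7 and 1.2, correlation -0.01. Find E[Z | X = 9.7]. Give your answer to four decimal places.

9.5806

For a bivariate normal, E[Z | X=x] = μ_Z + ρ·(σ_Z/σ_X)·(x − μ_X).
E[Z | X=9.7] = 9.6 + (-0.01)·(1.2/4.7)·(9.7 − (2.1)) = 9.6 + (-0.0025532)·(7.6) = 9.5806.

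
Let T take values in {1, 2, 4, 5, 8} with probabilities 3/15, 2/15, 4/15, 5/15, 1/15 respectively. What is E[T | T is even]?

4

P(T is even) = 7/15.
Σ over the event: 2·2/15 + 4·4/15 + 8·1/15 = 28/15.
E[T | T is even] = (28/15) / (7/15) = 4.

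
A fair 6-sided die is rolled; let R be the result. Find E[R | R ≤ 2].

Given R ≤ 2, R is equally likely to be any of {1, 2}.
E[R | R ≤ 2] = (1 + 2) / 2 = 3/2.

3/2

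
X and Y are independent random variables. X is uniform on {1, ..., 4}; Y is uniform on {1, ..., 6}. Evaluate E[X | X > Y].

Outcomes with X > Y: (2,1), (3,1), (3,2), (4,1), (4,2), (4,3), each with probability 1/24.
E[X | X > Y] = (2 + 3 + 3 + 4 + 4 + 4) / 6 = 10/3.

10/3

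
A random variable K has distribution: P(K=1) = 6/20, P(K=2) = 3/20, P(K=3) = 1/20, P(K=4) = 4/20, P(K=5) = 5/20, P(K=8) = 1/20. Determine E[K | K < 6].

56/19

P(K < 6) = 19/20.
Σ over the event: 1·3/10 + 2·3/20 + 3·1/20 + 4·1/5 + 5·1/4 = 14/5.
E[K | K < 6] = (14/5) / (19/20) = 56/19.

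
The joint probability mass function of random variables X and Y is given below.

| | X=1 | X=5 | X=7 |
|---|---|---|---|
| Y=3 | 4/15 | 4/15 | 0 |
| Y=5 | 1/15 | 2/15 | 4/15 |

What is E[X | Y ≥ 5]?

39/7

P(Y ≥ 5) = 7/15.
Σ X·P over the event = 1·(1/15) + 5·(2/15) + 7·(4/15) = 13/5.
E[X | Y ≥ 5] = (13/5) / (7/15) = 39/7.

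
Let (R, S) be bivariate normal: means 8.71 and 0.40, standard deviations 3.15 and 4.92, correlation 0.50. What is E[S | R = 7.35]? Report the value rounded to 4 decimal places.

The regression of S on R has slope ρ·σ_S/σ_R and passes through (μ_R, μ_S).
E[S | R=7.35] = 0.40 + (0.50)·(4.92/3.15)·(7.35 − (8.71)) = 0.40 + (0.78095)·(-1.36) = -0.6621.

-0.6621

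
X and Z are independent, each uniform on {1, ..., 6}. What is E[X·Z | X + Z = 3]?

2

Outcomes with X + Z = 3: (1,2), (2,1), each with probability 1/36.
E[X·Z | X + Z = 3] = (2 + 2) / 2 = 2.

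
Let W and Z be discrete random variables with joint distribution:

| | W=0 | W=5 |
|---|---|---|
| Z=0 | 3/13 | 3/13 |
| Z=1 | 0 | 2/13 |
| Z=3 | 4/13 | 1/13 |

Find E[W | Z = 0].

5/2

P(Z = 0) = 6/13.
Σ W·P over the event = 0·(3/13) + 5·(3/13) = 15/13.
E[W | Z = 0] = (15/13) / (6/13) = 5/2.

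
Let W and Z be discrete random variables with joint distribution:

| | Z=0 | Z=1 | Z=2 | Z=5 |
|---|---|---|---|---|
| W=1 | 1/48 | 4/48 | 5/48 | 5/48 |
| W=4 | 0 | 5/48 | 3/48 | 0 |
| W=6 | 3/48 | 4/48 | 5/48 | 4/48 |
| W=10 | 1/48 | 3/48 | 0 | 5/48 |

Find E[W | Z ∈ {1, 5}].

P(Z ∈ {1, 5}) = 5/8.
Σ W·P over the event = 1·(4/48) + 1·(5/48) + 4·(5/48) + 6·(4/48) + 6·(4/48) + 10·(3/48) + 10·(5/48) = 157/48.
E[W | Z ∈ {1, 5}] = (157/48) / (5/8) = 157/30.

157/30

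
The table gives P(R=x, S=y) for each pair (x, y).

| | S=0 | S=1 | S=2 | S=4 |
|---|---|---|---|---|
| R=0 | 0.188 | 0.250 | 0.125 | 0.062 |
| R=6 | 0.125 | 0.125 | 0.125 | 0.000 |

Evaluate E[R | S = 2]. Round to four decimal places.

3.0000

P(S = 2) = 0.250.
Σ R·P over the event = 0·(0.125) + 6·(0.125) = 0.750.
E[R | S = 2] = (0.750) / (0.250) = 3.0000.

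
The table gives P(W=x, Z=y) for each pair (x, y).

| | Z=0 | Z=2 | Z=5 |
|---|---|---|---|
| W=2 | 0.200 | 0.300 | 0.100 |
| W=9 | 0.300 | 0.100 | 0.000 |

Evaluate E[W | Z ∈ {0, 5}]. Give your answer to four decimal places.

P(Z ∈ {0, 5}) = 0.600.
Summing W·P(W=x,Z=y) over the conditioning event gives 3.300.
E[W | Z ∈ {0, 5}] = (3.300) / (0.600) = 5.5000.

5.5000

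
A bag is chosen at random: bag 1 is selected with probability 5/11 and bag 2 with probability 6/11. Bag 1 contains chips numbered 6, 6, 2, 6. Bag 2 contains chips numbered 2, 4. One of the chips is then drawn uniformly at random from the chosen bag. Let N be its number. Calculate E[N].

E[N | bag 1] = (6+6+2+6)/4 = 5.
E[N | bag 2] = (2+4)/2 = 3.
E[N] = (5/11)·(5) + (6/11)·(3) = 43/11.

43/11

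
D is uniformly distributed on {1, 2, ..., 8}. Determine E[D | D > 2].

11/2

Given D > 2, D is equally likely to be any of {3, 4, 5, 6, 7, 8}.
E[D | D > 2] = (3 + 4 + 5 + 6 + 7 + 8) / 6 = 11/2.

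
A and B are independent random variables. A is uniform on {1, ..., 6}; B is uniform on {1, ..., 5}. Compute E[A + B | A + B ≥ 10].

31/3

Outcomes with A + B ≥ 10: (5,5), (6,4), (6,5), each with probability 1/30.
E[A + B | A + B ≥ 10] = (10 + 10 + 11) / 3 = 31/3.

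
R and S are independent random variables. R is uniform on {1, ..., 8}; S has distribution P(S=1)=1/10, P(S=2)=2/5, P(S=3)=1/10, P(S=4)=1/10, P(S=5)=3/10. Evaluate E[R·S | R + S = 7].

P(R + S = 7) = 1/8.
Summing RS·P(x,y) over outcomes with R + S = 7 gives 5/4.
E[R·S | R + S = 7] = (5/4) / (1/8) = 10.

10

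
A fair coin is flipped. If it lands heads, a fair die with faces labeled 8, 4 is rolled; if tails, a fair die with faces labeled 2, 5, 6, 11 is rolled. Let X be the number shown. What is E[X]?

E[X | heads] = (8+4)/2 = 6.
E[X | tails] = (2+5+6+11)/4 = 6.
By the law of total expectation,
E[X] = (1/2)·(6) + (1/2)·(6) = 6.

6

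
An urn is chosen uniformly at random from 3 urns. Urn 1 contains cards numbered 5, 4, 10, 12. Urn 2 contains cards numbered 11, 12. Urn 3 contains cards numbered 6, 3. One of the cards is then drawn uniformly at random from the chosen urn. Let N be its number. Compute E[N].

E[N | urn 1] = (5+4+10+12)/4 = 31/4.
E[N | urn 2] = (11+12)/2 = 23/2.
E[N | urn 3] = (6+3)/2 = 9/2.
By the law of total expectation,
E[N] = (1/3)·(31/4) + (1/3)·(23/2) + (1/3)·(9/2) = 95/12.

95/12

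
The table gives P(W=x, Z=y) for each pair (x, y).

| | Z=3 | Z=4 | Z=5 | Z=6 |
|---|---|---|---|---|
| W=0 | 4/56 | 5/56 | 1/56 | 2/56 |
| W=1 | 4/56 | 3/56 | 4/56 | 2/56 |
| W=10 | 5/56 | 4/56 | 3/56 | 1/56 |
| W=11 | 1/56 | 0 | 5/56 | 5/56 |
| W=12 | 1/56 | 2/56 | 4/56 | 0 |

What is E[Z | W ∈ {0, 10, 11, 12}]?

P(W ∈ {0, 10, 11, 12}) = 43/56.
Summing Z·P(W=x,Z=y) over the conditioning event gives 95/28.
E[Z | W ∈ {0, 10, 11, 12}] = (95/28) / (43/56) = 190/43.

190/43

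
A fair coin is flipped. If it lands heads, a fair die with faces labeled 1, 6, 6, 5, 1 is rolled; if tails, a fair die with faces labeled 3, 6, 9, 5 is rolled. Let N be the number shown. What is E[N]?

191/40

E[N | heads] = (1+6+6+5+1)/5 = 19/5.
E[N | tails] = (3+6+9+5)/4 = 23/4.
By the law of total expectation,
E[N] = (1/2)·(19/5) + (1/2)·(23/4) = 191/40.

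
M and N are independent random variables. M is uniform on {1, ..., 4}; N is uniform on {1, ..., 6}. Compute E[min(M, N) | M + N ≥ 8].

Outcomes with M + N ≥ 8: (2,6), (3,5), (3,6), (4,4), (4,5), (4,6), each with probability 1/24.
E[min(M, N) | M + N ≥ 8] = (2 + 3 + 3 + 4 + 4 + 4) / 6 = 10/3.

10/3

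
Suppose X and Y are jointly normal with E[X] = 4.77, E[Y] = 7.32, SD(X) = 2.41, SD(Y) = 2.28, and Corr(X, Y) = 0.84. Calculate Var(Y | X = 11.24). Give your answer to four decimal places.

1.5304

The conditional variance in a bivariate normal is σ_Y²(1 − ρ²), independent of x.
Var(Y | X=11.24) = (2.28)²·(1 − (0.84)²) = 5.1984·0.2944 = 1.5304.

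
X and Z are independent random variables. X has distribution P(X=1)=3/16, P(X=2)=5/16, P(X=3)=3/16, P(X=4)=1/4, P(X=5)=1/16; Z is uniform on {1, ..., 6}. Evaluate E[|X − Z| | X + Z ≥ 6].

P(X + Z ≥ 6) = 59/96.
Summing |X−Z|·P(x,y) over outcomes with X + Z ≥ 6 gives 125/96.
E[|X − Z| | X + Z ≥ 6] = (125/96) / (59/96) = 125/59.

125/59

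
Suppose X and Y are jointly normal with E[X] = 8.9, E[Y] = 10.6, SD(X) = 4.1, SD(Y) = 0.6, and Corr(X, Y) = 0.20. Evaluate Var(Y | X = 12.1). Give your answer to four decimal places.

Var(Y | X=x) = (1 − ρ²)·σ_Y².
Var(Y | X=12.1) = (0.6)²·(1 − (0.20)²) = 0.36·0.96 = 0.3456.

0.3456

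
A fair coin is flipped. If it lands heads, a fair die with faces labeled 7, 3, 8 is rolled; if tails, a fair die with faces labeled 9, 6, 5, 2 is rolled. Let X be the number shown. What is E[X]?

23/4

E[X | heads] = (7+3+8)/3 = 6.
E[X | tails] = (9+6+5+2)/4 = 11/2.
By the law of total expectation,
E[X] = (1/2)·(6) + (1/2)·(11/2) = 23/4.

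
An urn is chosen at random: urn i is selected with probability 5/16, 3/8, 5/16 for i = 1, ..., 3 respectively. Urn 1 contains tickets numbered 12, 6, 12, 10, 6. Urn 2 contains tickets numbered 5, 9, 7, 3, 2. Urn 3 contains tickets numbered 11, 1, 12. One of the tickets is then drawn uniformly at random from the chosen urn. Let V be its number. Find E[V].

293/40

E[V | urn 1] = (12+6+12+10+6)/5 = 46/5.
E[V | urn 2] = (5+9+7+3+2)/5 = 26/5.
E[V | urn 3] = (11+1+12)/3 = 8.
E[V] = (5/16)·(46/5) + (3/8)·(26/5) + (5/16)·(8) = 293/40.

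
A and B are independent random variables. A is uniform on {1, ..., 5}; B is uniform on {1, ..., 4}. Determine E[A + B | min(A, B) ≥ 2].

13/2

P(min(A, B) ≥ 2) = 3/5.
Summing (A+B)·P(x,y) over outcomes with min(A, B) ≥ 2 gives 39/10.
E[A + B | min(A, B) ≥ 2] = (39/10) / (3/5) = 13/2.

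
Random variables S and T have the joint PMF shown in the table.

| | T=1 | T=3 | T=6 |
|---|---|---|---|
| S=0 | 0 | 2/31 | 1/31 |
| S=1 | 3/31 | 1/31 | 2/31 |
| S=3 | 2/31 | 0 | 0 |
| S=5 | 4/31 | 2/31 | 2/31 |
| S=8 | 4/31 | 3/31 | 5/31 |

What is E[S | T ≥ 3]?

P(T ≥ 3) = 18/31.
Σ S·P over the event = 0·(2/31) + 0·(1/31) + 1·(1/31) + 1·(2/31) + 5·(2/31) + 5·(2/31) + 8·(3/31) + 8·(5/31) = 87/31.
E[S | T ≥ 3] = (87/31) / (18/31) = 29/6.

29/6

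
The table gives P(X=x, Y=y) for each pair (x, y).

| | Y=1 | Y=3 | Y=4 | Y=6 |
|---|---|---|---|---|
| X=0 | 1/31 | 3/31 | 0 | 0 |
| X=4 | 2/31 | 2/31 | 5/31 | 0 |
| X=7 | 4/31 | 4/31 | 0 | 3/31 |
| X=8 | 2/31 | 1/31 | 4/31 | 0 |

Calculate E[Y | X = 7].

P(X = 7) = 11/31.
Summing Y·P(X=x,Y=y) over the conditioning event gives 34/31.
E[Y | X = 7] = (34/31) / (11/31) = 34/11.

34/11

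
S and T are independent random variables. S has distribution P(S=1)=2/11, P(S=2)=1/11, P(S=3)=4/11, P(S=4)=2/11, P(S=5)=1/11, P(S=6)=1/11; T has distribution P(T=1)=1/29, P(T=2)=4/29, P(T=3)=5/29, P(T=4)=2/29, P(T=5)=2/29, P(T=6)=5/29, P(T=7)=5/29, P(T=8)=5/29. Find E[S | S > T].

P(S > T) = 67/319.
Summing S·P(x,y) over outcomes with S > T gives 26/29.
E[S | S > T] = (26/29) / (67/319) = 286/67.

286/67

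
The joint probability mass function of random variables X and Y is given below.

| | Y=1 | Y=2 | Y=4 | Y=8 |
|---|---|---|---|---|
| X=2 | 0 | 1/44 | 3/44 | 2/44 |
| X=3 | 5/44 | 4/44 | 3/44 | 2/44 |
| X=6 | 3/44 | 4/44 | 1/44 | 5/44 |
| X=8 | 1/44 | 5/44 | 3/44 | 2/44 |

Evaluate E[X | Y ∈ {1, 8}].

P(Y ∈ {1, 8}) = 5/11.
Summing X·P(X=x,Y=y) over the conditioning event gives 97/44.
E[X | Y ∈ {1, 8}] = (97/44) / (5/11) = 97/20.

97/20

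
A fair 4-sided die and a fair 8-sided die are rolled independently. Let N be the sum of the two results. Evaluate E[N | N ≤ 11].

212/31

P(N ≤ 11) = 31/32.
E[N | N ≤ 11] = (53/8) / (31/32) = 212/31.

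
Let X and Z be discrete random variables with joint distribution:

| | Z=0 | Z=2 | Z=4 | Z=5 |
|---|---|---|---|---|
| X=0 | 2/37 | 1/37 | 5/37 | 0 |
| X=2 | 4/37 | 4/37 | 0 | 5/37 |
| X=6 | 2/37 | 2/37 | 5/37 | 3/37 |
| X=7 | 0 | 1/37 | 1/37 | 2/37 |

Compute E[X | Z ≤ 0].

5/2

P(Z ≤ 0) = 8/37.
Σ X·P over the event = 0·(2/37) + 2·(4/37) + 6·(2/37) = 20/37.
E[X | Z ≤ 0] = (20/37) / (8/37) = 5/2.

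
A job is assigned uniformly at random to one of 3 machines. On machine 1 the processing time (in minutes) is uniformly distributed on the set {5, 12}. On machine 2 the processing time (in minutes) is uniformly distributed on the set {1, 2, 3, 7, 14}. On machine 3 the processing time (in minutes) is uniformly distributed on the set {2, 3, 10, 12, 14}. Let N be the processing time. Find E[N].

221/30

E[N | machine 1] = (5+12)/2 = 17/2.
E[N | machine 2] = (1+2+3+7+14)/5 = 27/5.
E[N | machine 3] = (2+3+10+12+14)/5 = 41/5.
E[N] = (1/3)·(17/2) + (1/3)·(27/5) + (1/3)·(41/5) = 221/30.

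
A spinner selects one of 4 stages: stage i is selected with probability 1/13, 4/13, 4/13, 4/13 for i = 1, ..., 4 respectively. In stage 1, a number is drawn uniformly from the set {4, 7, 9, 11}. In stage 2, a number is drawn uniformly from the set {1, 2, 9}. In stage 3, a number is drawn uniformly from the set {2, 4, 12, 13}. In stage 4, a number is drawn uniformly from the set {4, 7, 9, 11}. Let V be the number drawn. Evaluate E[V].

343/52

E[V | stage 1] = (4+7+9+11)/4 = 31/4.
E[V | stage 2] = (1+2+9)/3 = 4.
E[V | stage 3] = (2+4+12+13)/4 = 31/4.
E[V | stage 4] = (4+7+9+11)/4 = 31/4.
E[V] = (1/13)·(31/4) + (4/13)·(4) + (4/13)·(31/4) + (4/13)·(31/4) = 343/52.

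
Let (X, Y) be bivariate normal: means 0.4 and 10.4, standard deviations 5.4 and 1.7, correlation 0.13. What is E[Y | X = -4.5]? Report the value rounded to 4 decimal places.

10.1995

For a bivariate normal, E[Y | X=x] = μ_Y + ρ·(σ_Y/σ_X)·(x − μ_X).
E[Y | X=-4.5] = 10.4 + (0.13)·(1.7/5.4)·(-4.5 − (0.4)) = 10.4 + (0.040926)·(-4.9) = 10.1995.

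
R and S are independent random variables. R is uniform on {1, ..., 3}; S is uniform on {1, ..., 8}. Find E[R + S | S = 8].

10

Outcomes with S = 8: (1,8), (2,8), (3,8), each with probability 1/24.
E[R + S | S = 8] = (9 + 10 + 11) / 3 = 10.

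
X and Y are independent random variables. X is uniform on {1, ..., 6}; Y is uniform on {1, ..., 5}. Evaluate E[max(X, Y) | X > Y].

14/3

P(X > Y) = 1/2.
Summing max(X,Y)·P(x,y) over outcomes with X > Y gives 7/3.
E[max(X, Y) | X > Y] = (7/3) / (1/2) = 14/3.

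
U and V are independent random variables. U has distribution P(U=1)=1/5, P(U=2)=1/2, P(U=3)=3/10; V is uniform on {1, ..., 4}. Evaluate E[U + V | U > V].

P(U > V) = 11/40.
Summing (U+V)·P(x,y) over outcomes with U > V gives 21/20.
E[U + V | U > V] = (21/20) / (11/40) = 42/11.

42/11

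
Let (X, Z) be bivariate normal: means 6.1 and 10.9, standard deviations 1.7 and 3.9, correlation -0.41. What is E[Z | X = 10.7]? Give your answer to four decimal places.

6.5733

For a bivariate normal, E[Z | X=x] = μ_Z + ρ·(σ_Z/σ_X)·(x − μ_X).
E[Z | X=10.7] = 10.9 + (-0.41)·(3.9/1.7)·(10.7 − (6.1)) = 10.9 + (-0.94059)·(4.6) = 6.5733.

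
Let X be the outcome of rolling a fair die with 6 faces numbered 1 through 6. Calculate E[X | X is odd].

3

Given X is odd, X is equally likely to be any of {1, 3, 5}.
E[X | X is odd] = (1 + 3 + 5) / 3 = 3.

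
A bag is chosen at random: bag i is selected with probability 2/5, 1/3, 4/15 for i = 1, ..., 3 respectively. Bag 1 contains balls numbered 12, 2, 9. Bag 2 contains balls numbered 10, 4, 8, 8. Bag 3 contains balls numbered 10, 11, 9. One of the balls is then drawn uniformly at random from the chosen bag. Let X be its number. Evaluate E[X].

247/30

E[X | bag 1] = (12+2+9)/3 = 23/3.
E[X | bag 2] = (10+4+8+8)/4 = 15/2.
E[X | bag 3] = (10+11+9)/3 = 10.
E[X] = (2/5)·(23/3) + (1/3)·(15/2) + (4/15)·(10) = 247/30.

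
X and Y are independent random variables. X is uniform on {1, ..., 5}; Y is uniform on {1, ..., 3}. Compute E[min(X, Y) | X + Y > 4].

Outcomes with X + Y > 4: (2,3), (3,2), (3,3), (4,1), (4,2), (4,3), (5,1), (5,2), (5,3), each with probability 1/15.
E[min(X, Y) | X + Y > 4] = (2 + 2 + 3 + 1 + 2 + 3 + 1 + 2 + 3) / 9 = 19/9.

19/9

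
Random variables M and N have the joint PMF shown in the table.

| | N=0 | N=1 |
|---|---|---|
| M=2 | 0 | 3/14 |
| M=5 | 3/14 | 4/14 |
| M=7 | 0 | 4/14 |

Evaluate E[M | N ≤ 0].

P(N ≤ 0) = 3/14.
Σ M·P over the event = 5·(3/14) = 15/14.
E[M | N ≤ 0] = (15/14) / (3/14) = 5.

5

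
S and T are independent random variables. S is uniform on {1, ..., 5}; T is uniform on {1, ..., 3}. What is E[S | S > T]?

35/9

Outcomes with S > T: (2,1), (3,1), (3,2), (4,1), (4,2), (4,3), (5,1), (5,2), (5,3), each with probability 1/15.
E[S | S > T] = (2 + 3 + 3 + 4 + 4 + 4 + 5 + 5 + 5) / 9 = 35/9.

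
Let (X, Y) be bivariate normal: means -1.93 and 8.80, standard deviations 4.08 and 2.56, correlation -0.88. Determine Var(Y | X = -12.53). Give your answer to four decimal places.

For a bivariate normal, Var(Y | X=x) = σ_Y²(1 − ρ²).
Var(Y | X=-12.53) = (2.56)²·(1 − (-0.88)²) = 6.5536·0.2256 = 1.4785.

1.4785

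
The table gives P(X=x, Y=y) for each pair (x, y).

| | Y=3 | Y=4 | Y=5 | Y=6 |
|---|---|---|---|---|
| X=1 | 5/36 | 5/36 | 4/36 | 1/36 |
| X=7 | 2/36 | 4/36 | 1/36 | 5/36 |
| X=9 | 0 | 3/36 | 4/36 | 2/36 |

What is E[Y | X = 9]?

44/9

P(X = 9) = 1/4.
Summing Y·P(X=x,Y=y) over the conditioning event gives 11/9.
E[Y | X = 9] = (11/9) / (1/4) = 44/9.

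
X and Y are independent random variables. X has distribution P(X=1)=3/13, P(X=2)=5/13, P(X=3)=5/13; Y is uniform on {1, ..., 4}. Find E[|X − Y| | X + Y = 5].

19/13

P(X + Y = 5) = 1/4.
Summing |X−Y|·P(x,y) over outcomes with X + Y = 5 gives 19/52.
E[|X − Y| | X + Y = 5] = (19/52) / (1/4) = 19/13.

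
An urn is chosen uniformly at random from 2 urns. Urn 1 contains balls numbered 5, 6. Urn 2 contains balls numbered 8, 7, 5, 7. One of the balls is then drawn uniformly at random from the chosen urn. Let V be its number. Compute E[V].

49/8

E[V | urn 1] = (5+6)/2 = 11/2.
E[V | urn 2] = (8+7+5+7)/4 = 27/4.
E[V] = (1/2)·(11/2) + (1/2)·(27/4) = 49/8.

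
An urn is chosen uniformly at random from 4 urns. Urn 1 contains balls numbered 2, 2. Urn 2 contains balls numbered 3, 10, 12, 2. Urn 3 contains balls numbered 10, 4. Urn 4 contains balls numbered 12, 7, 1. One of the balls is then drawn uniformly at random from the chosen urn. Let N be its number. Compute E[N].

269/48

E[N | urn 1] = (2+2)/2 = 2.
E[N | urn 2] = (3+10+12+2)/4 = 27/4.
E[N | urn 3] = (10+4)/2 = 7.
E[N | urn 4] = (12+7+1)/3 = 20/3.
By the law of total expectation,
E[N] = (1/4)·(2) + (1/4)·(27/4) + (1/4)·(7) + (1/4)·(20/3) = 269/48.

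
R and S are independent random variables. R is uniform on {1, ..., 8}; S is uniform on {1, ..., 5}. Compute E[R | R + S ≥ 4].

176/37

P(R + S ≥ 4) = 37/40.
Summing R·P(x,y) over outcomes with R + S ≥ 4 gives 22/5.
E[R | R + S ≥ 4] = (22/5) / (37/40) = 176/37.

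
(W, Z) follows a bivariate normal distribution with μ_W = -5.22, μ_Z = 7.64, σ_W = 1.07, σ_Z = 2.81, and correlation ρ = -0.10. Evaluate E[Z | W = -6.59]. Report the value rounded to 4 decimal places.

7.9998

The regression of Z on W has slope ρ·σ_Z/σ_W and passes through (μ_W, μ_Z).
E[Z | W=-6.59] = 7.64 + (-0.10)·(2.81/1.07)·(-6.59 − (-5.22)) = 7.64 + (-0.26262)·(-1.37) = 7.9998.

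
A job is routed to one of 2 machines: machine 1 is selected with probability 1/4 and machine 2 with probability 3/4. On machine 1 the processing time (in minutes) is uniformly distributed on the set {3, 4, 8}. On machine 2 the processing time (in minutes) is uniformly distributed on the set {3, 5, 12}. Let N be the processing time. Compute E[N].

25/4

E[N | machine 1] = (3+4+8)/3 = 5.
E[N | machine 2] = (3+5+12)/3 = 20/3.
E[N] = (1/4)·(5) + (3/4)·(20/3) = 25/4.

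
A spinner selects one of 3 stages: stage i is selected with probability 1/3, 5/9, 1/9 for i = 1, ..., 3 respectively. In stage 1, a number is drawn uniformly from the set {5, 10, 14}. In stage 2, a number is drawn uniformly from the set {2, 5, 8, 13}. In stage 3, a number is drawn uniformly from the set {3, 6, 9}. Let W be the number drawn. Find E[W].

E[W | stage 1] = (5+10+14)/3 = 29/3.
E[W | stage 2] = (2+5+8+13)/4 = 7.
E[W | stage 3] = (3+6+9)/3 = 6.
E[W] = (1/3)·(29/3) + (5/9)·(7) + (1/9)·(6) = 70/9.

70/9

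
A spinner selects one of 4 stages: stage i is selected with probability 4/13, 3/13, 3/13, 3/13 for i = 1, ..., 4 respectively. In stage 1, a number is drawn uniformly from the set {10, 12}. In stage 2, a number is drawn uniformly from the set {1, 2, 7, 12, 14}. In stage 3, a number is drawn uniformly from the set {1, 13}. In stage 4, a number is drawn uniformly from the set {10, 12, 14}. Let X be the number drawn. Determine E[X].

E[X | stage 1] = (10+12)/2 = 11.
E[X | stage 2] = (1+2+7+12+14)/5 = 36/5.
E[X | stage 3] = (1+13)/2 = 7.
E[X | stage 4] = (10+12+14)/3 = 12.
E[X] = (4/13)·(11) + (3/13)·(36/5) + (3/13)·(7) + (3/13)·(12) = 613/65.

613/65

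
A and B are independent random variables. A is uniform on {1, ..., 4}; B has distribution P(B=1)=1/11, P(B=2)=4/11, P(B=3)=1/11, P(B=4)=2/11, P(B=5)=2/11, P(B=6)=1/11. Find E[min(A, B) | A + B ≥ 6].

31/12

P(A + B ≥ 6) = 6/11.
Summing min(A,B)·P(x,y) over outcomes with A + B ≥ 6 gives 31/22.
E[min(A, B) | A + B ≥ 6] = (31/22) / (6/11) = 31/12.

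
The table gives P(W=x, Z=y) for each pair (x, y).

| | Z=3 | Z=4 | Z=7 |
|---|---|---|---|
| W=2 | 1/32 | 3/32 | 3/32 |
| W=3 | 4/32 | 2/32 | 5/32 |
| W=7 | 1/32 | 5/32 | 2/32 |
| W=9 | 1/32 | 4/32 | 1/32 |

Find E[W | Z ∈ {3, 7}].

37/9

P(Z ∈ {3, 7}) = 9/16.
Σ W·P over the event = 2·(1/32) + 2·(3/32) + 3·(4/32) + 3·(5/32) + 7·(1/32) + 7·(2/32) + 9·(1/32) + 9·(1/32) = 37/16.
E[W | Z ∈ {3, 7}] = (37/16) / (9/16) = 37/9.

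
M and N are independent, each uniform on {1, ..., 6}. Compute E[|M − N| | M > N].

P(M > N) = 5/12.
Summing |M−N|·P(x,y) over outcomes with M > N gives 35/36.
E[|M − N| | M > N] = (35/36) / (5/12) = 7/3.

7/3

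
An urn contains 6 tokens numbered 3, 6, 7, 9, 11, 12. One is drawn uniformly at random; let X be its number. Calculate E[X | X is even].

9

P(X is even) = 1/3.
Σ over the event: 6·1/6 + 12·1/6 = 3.
E[X | X is even] = (3) / (1/3) = 9.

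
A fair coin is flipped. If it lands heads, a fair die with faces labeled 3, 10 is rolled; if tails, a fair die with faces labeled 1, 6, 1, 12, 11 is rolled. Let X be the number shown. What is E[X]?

E[X | heads] = (3+10)/2 = 13/2.
E[X | tails] = (1+6+1+12+11)/5 = 31/5.
E[X] = (1/2)·(13/2) + (1/2)·(31/5) = 127/20.

127/20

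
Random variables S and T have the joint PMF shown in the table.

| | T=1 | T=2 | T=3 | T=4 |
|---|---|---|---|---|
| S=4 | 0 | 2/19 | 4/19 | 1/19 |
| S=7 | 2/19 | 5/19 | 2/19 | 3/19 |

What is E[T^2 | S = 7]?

P(S = 7) = 12/19.
Σ T^2·P over the event = 1·(2/19) + 4·(5/19) + 9·(2/19) + 16·(3/19) = 88/19.
E[T^2 | S = 7] = (88/19) / (12/19) = 22/3.

22/3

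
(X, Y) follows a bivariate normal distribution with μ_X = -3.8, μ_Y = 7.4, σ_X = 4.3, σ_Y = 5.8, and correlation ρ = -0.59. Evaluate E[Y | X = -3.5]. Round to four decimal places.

7.1613

The regression of Y on X has slope ρ·σ_Y/σ_X and passes through (μ_X, μ_Y).
E[Y | X=-3.5] = 7.4 + (-0.59)·(5.8/4.3)·(-3.5 − (-3.8)) = 7.4 + (-0.79581)·(0.3) = 7.1613.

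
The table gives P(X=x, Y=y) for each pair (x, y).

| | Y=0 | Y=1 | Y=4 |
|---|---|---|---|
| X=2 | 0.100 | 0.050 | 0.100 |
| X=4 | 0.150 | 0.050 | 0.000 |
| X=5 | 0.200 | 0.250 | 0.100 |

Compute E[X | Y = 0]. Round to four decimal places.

P(Y = 0) = 0.450.
Σ X·P over the event = 2·(0.100) + 4·(0.150) + 5·(0.200) = 1.800.
E[X | Y = 0] = (1.800) / (0.450) = 4.0000.

4.0000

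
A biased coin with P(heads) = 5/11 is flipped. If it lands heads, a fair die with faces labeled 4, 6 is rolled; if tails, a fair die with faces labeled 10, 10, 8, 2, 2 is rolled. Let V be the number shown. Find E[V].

E[V | heads] = (4+6)/2 = 5.
E[V | tails] = (10+10+8+2+2)/5 = 32/5.
By the law of total expectation,
E[V] = (5/11)·(5) + (6/11)·(32/5) = 317/55.

317/55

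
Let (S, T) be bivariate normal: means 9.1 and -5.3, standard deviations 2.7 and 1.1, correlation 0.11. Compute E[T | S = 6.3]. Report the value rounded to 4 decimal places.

The regression of T on S has slope ρ·σ_T/σ_S and passes through (μ_S, μ_T).
E[T | S=6.3] = -5.3 + (0.11)·(1.1/2.7)·(6.3 − (9.1)) = -5.3 + (0.044815)·(-2.8) = -5.4255.

-5.4255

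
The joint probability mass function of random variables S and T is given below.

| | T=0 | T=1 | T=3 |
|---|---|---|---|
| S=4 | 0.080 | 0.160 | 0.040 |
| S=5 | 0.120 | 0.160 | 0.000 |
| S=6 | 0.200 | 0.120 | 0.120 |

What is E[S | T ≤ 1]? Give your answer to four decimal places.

5.0952

P(T ≤ 1) = 0.840.
Σ S·P over the event = 4·(0.080) + 4·(0.160) + 5·(0.120) + 5·(0.160) + 6·(0.200) + 6·(0.120) = 4.280.
E[S | T ≤ 1] = (4.280) / (0.840) = 5.0952.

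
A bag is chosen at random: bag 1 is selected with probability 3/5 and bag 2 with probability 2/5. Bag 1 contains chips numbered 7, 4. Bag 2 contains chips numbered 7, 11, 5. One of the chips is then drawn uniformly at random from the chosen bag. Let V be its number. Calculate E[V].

191/30

E[V | bag 1] = (7+4)/2 = 11/2.
E[V | bag 2] = (7+11+5)/3 = 23/3.
By the law of total expectation,
E[V] = (3/5)·(11/2) + (2/5)·(23/3) = 191/30.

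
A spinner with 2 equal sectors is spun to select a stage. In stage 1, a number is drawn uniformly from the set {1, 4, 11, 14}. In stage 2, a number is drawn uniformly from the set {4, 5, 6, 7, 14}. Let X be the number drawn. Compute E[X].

E[X | stage 1] = (1+4+11+14)/4 = 15/2.
E[X | stage 2] = (4+5+6+7+14)/5 = 36/5.
E[X] = (1/2)·(15/2) + (1/2)·(36/5) = 147/20.

147/20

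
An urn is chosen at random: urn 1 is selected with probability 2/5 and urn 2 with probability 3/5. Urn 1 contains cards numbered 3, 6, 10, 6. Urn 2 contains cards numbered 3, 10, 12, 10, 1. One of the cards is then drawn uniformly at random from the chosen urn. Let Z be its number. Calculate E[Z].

341/50

E[Z | urn 1] = (3+6+10+6)/4 = 25/4.
E[Z | urn 2] = (3+10+12+10+1)/5 = 36/5.
E[Z] = (2/5)·(25/4) + (3/5)·(36/5) = 341/50.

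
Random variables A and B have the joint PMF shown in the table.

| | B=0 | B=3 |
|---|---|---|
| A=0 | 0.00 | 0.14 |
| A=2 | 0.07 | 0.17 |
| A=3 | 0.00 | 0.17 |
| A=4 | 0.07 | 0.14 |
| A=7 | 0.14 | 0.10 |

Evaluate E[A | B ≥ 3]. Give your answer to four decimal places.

P(B ≥ 3) = 0.72.
Σ A·P over the event = 0·(0.14) + 2·(0.17) + 3·(0.17) + 4·(0.14) + 7·(0.10) = 2.11.
E[A | B ≥ 3] = (2.11) / (0.72) = 2.9306.

2.9306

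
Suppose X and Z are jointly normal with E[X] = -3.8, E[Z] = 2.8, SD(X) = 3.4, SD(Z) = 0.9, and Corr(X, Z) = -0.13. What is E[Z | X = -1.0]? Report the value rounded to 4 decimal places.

The regression of Z on X has slope ρ·σ_Z/σ_X and passes through (μ_X, μ_Z).
E[Z | X=-1.0] = 2.8 + (-0.13)·(0.9/3.4)·(-1.0 − (-3.8)) = 2.8 + (-0.034412)·(2.8) = 2.7036.

2.7036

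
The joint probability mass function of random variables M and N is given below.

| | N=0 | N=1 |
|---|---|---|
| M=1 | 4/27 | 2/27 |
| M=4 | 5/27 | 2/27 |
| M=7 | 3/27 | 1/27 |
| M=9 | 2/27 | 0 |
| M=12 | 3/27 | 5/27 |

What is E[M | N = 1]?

P(N = 1) = 10/27.
Σ M·P over the event = 1·(2/27) + 4·(2/27) + 7·(1/27) + 12·(5/27) = 77/27.
E[M | N = 1] = (77/27) / (10/27) = 77/10.

77/10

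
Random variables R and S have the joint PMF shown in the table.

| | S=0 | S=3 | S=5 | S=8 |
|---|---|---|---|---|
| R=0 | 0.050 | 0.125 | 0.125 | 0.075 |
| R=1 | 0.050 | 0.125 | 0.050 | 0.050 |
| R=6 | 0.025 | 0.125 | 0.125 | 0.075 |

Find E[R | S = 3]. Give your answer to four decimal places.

2.3333

P(S = 3) = 0.375.
Σ R·P over the event = 0·(0.125) + 1·(0.125) + 6·(0.125) = 0.875.
E[R | S = 3] = (0.875) / (0.375) = 2.3333.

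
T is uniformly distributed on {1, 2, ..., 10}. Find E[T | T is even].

Given T is even, T is equally likely to be any of {2, 4, 6, 8, 10}.
E[T | T is even] = (2 + 4 + 6 + 8 + 10) / 5 = 6.

6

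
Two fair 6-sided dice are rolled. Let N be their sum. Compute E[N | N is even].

P(N is even) = 1/2.
Σ over the event: 2·1/36 + 4·1/12 + 6·5/36 + 8·5/36 + 10·1/12 + 12·1/36 = 7/2.
E[N | N is even] = (7/2) / (1/2) = 7.

7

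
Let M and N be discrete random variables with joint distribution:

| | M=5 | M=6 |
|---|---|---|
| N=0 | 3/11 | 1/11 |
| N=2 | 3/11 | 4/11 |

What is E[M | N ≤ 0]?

21/4

P(N ≤ 0) = 4/11.
Σ M·P over the event = 5·(3/11) + 6·(1/11) = 21/11.
E[M | N ≤ 0] = (21/11) / (4/11) = 21/4.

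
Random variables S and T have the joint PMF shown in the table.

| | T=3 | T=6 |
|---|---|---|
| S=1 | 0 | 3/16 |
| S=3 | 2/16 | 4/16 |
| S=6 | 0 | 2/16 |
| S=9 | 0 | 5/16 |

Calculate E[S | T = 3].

P(T = 3) = 1/8.
Σ S·P over the event = 3·(2/16) = 3/8.
E[S | T = 3] = (3/8) / (1/8) = 3.

3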